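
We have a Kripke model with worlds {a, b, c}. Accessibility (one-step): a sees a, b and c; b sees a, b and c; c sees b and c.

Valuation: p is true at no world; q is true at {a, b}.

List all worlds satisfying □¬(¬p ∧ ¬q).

a: successors {a, b, c}; ¬(¬p ∧ ¬q) there: a:T, b:T, c:F. ✗
b: successors {a, b, c}; ¬(¬p ∧ ¬q) there: a:T, b:T, c:F. ✗
c: successors {b, c}; ¬(¬p ∧ ¬q) there: b:T, c:F. ✗

∅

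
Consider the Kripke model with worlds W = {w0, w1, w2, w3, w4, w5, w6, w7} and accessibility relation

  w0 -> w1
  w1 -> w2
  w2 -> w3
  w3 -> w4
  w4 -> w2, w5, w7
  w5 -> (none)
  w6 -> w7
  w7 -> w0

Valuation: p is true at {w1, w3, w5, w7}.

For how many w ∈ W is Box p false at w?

w0: successors {w1}; p there: w1:T. ✓
w1: successors {w2}; p there: w2:F. ✗
w2: successors {w3}; p there: w3:T. ✓
w3: successors {w4}; p there: w4:F. ✗
w4: successors {w2, w5, w7}; p there: w2:F, w5:T, w7:T. ✗
w5: no successors, so Box p holds vacuously. ✓
w6: successors {w7}; p there: w7:T. ✓
w7: successors {w0}; p there: w0:F. ✗
Satisfying worlds: {w0, w2, w5, w6}.
So Box p fails at the other 4 worlds.

4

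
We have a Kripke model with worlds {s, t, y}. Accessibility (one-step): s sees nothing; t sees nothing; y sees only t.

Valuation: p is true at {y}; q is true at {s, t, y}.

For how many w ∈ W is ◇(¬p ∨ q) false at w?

2

s: no successors, so ◇(¬p ∨ q) fails. ✗
t: no successors, so ◇(¬p ∨ q) fails. ✗
y: successors {t}; ¬p ∨ q there: t:T. ✓
Satisfying worlds: {y}.
So ◇(¬p ∨ q) fails at the other 2 worlds.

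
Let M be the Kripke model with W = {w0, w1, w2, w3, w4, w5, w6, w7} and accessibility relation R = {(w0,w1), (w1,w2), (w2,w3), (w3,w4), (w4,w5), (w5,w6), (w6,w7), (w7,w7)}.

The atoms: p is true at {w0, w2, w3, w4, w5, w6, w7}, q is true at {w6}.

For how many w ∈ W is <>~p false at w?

7

w0: successors {w1}; ~p there: w1:T. ✓
w1: successors {w2}; ~p there: w2:F. ✗
w2: successors {w3}; ~p there: w3:F. ✗
w3: successors {w4}; ~p there: w4:F. ✗
w4: successors {w5}; ~p there: w5:F. ✗
w5: successors {w6}; ~p there: w6:F. ✗
w6: successors {w7}; ~p there: w7:F. ✗
w7: successors {w7}; ~p there: w7:F. ✗
Satisfying worlds: {w0}.
So <>~p fails at the other 7 worlds.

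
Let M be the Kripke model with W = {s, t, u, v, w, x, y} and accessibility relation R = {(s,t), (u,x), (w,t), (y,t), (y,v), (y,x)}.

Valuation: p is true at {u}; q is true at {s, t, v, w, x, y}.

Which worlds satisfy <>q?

s: successors {t}; q there: t:T. ✓
t: no successors, so <>q fails. ✗
u: successors {x}; q there: x:T. ✓
v: no successors, so <>q fails. ✗
w: successors {t}; q there: t:T. ✓
x: no successors, so <>q fails. ✗
y: successors {t, v, x}; q there: t:T, v:T, x:T. ✓

{s, u, w, y}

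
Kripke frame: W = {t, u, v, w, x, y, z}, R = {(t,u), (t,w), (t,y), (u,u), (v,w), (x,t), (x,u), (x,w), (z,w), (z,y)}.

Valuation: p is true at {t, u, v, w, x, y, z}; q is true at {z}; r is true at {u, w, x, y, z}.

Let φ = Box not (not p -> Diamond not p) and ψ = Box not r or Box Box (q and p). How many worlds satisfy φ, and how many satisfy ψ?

For Box not (not p -> Diamond not p):
t: successors {u, w, y}; not (not p -> Diamond not p) there: u:F, w:F, y:F. ✗
u: successors {u}; not (not p -> Diamond not p) there: u:F. ✗
v: successors {w}; not (not p -> Diamond not p) there: w:F. ✗
w: no successors, so Box not (not p -> Diamond not p) holds vacuously. ✓
x: successors {t, u, w}; not (not p -> Diamond not p) there: t:F, u:F, w:F. ✗
y: no successors, so Box not (not p -> Diamond not p) holds vacuously. ✓
z: successors {w, y}; not (not p -> Diamond not p) there: w:F, y:F. ✗
— 2 worlds.
For Box not r or Box Box (q and p):
t: Box not r is F, Box Box (q and p) is F. ✗
u: Box not r is F, Box Box (q and p) is F. ✗
v: Box not r is F, Box Box (q and p) is T. ✓
w: Box not r is T, Box Box (q and p) is T. ✓
x: Box not r is F, Box Box (q and p) is F. ✗
y: Box not r is T, Box Box (q and p) is T. ✓
z: Box not r is F, Box Box (q and p) is T. ✓
— 4 worlds.

2 and 4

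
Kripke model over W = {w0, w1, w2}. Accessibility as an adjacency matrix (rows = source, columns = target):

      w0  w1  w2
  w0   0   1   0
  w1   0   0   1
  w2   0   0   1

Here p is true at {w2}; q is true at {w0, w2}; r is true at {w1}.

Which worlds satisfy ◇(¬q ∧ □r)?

∅

w0: successors {w1}; ¬q ∧ □r there: w1:F. ✗
w1: successors {w2}; ¬q ∧ □r there: w2:F. ✗
w2: successors {w2}; ¬q ∧ □r there: w2:F. ✗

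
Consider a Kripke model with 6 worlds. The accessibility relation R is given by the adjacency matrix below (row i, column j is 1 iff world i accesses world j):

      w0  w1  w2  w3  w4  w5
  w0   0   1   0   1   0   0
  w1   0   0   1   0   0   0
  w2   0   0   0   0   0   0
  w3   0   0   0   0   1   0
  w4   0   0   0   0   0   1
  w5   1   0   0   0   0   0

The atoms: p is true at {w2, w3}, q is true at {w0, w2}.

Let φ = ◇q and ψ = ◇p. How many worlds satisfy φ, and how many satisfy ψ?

For ◇q:
w0: successors {w1, w3}; q there: w1:F, w3:F. ✗
w1: successors {w2}; q there: w2:T. ✓
w2: no successors, so ◇q fails. ✗
w3: successors {w4}; q there: w4:F. ✗
w4: successors {w5}; q there: w5:F. ✗
w5: successors {w0}; q there: w0:T. ✓
— 2 worlds.
For ◇p:
w0: successors {w1, w3}; p there: w1:F, w3:T. ✓
w1: successors {w2}; p there: w2:T. ✓
w2: no successors, so ◇p fails. ✗
w3: successors {w4}; p there: w4:F. ✗
w4: successors {w5}; p there: w5:F. ✗
w5: successors {w0}; p there: w0:F. ✗
— 2 worlds.

2 and 2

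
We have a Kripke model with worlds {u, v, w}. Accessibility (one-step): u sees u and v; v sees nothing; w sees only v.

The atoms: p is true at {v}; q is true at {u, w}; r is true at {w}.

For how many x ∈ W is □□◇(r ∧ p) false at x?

u: successors {u, v}; □◇(r ∧ p) there: u:F, v:T. ✗
v: no successors, so □□◇(r ∧ p) holds vacuously. ✓
w: successors {v}; □◇(r ∧ p) there: v:T. ✓
Satisfying worlds: {v, w}.
So □□◇(r ∧ p) fails at the other 1 world.

1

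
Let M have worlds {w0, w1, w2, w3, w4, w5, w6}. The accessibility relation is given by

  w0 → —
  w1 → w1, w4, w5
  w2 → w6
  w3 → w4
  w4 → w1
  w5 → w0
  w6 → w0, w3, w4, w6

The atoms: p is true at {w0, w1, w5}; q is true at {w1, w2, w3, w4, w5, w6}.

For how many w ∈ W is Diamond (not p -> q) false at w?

w0: no successors, so Diamond (not p -> q) fails. ✗
w1: successors {w1, w4, w5}; not p -> q there: w1:T, w4:T, w5:T. ✓
w2: successors {w6}; not p -> q there: w6:T. ✓
w3: successors {w4}; not p -> q there: w4:T. ✓
w4: successors {w1}; not p -> q there: w1:T. ✓
w5: successors {w0}; not p -> q there: w0:T. ✓
w6: successors {w0, w3, w4, w6}; not p -> q there: w0:T, w3:T, w4:T, w6:T. ✓
Satisfying worlds: {w1, w2, w3, w4, w5, w6}.
So Diamond (not p -> q) fails at the other 1 world.

1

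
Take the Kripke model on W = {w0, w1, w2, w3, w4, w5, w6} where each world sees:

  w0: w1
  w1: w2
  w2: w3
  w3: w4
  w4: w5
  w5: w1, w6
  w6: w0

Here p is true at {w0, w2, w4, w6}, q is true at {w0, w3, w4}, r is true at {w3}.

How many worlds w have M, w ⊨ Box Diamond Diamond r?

1

w0: successors {w1}; Diamond Diamond r there: w1:T. ✓
w1: successors {w2}; Diamond Diamond r there: w2:F. ✗
w2: successors {w3}; Diamond Diamond r there: w3:F. ✗
w3: successors {w4}; Diamond Diamond r there: w4:F. ✗
w4: successors {w5}; Diamond Diamond r there: w5:F. ✗
w5: successors {w1, w6}; Diamond Diamond r there: w1:T, w6:F. ✗
w6: successors {w0}; Diamond Diamond r there: w0:F. ✗
Satisfying worlds: {w0}.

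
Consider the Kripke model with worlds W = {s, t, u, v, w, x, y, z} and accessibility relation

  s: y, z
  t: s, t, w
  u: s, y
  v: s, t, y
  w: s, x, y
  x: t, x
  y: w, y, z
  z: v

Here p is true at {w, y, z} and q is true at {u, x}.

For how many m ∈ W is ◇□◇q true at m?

s: successors {y, z}; □◇q there: y:F, z:F. ✗
t: successors {s, t, w}; □◇q there: s:F, t:F, w:F. ✗
u: successors {s, y}; □◇q there: s:F, y:F. ✗
v: successors {s, t, y}; □◇q there: s:F, t:F, y:F. ✗
w: successors {s, x, y}; □◇q there: s:F, x:F, y:F. ✗
x: successors {t, x}; □◇q there: t:F, x:F. ✗
y: successors {w, y, z}; □◇q there: w:F, y:F, z:F. ✗
z: successors {v}; □◇q there: v:F. ✗
Satisfying worlds: ∅.

0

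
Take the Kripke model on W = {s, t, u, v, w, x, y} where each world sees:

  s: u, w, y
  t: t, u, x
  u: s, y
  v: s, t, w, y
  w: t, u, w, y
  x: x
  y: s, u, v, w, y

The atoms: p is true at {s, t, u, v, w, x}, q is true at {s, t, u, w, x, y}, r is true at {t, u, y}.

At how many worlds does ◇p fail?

0

s: successors {u, w, y}; p there: u:T, w:T, y:F. ✓
t: successors {t, u, x}; p there: t:T, u:T, x:T. ✓
u: successors {s, y}; p there: s:T, y:F. ✓
v: successors {s, t, w, y}; p there: s:T, t:T, w:T, y:F. ✓
w: successors {t, u, w, y}; p there: t:T, u:T, w:T, y:F. ✓
x: successors {x}; p there: x:T. ✓
y: successors {s, u, v, w, y}; p there: s:T, u:T, v:T, w:T, y:F. ✓
Satisfying worlds: {s, t, u, v, w, x, y}.
So ◇p fails at the other 0 worlds.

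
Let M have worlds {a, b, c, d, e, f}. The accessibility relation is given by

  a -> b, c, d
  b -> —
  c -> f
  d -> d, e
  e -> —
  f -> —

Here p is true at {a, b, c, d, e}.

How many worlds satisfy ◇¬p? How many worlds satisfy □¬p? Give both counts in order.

For ◇¬p:
a: successors {b, c, d}; ¬p there: b:F, c:F, d:F. ✗
b: no successors, so ◇¬p fails. ✗
c: successors {f}; ¬p there: f:T. ✓
d: successors {d, e}; ¬p there: d:F, e:F. ✗
e: no successors, so ◇¬p fails. ✗
f: no successors, so ◇¬p fails. ✗
— 1 world.
For □¬p:
a: successors {b, c, d}; ¬p there: b:F, c:F, d:F. ✗
b: no successors, so □¬p holds vacuously. ✓
c: successors {f}; ¬p there: f:T. ✓
d: successors {d, e}; ¬p there: d:F, e:F. ✗
e: no successors, so □¬p holds vacuously. ✓
f: no successors, so □¬p holds vacuously. ✓
— 4 worlds.

1 and 4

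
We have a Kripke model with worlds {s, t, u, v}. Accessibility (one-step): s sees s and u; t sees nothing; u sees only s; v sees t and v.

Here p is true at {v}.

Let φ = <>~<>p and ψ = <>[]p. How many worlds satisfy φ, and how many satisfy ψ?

For <>~<>p:
s: successors {s, u}; ~<>p there: s:T, u:T. ✓
t: no successors, so <>~<>p fails. ✗
u: successors {s}; ~<>p there: s:T. ✓
v: successors {t, v}; ~<>p there: t:T, v:F. ✓
— 3 worlds.
For <>[]p:
s: successors {s, u}; []p there: s:F, u:F. ✗
t: no successors, so <>[]p fails. ✗
u: successors {s}; []p there: s:F. ✗
v: successors {t, v}; []p there: t:T, v:F. ✓
— 1 world.

3 and 1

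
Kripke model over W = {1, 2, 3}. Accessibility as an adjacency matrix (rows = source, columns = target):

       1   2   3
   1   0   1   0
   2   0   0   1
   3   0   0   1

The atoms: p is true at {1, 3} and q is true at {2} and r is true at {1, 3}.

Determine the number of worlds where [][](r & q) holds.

0

1: successors {2}; [](r & q) there: 2:F. ✗
2: successors {3}; [](r & q) there: 3:F. ✗
3: successors {3}; [](r & q) there: 3:F. ✗
Satisfying worlds: ∅.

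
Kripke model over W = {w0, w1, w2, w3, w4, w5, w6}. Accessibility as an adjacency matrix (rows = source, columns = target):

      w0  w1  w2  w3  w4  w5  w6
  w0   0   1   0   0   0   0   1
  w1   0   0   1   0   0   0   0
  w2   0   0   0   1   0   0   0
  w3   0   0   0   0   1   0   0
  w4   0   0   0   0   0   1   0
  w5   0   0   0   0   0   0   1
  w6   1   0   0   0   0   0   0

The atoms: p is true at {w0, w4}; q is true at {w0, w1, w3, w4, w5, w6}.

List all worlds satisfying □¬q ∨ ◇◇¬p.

{w0, w1, w3, w4, w6}

w0: □¬q is F, ◇◇¬p is T. ✓
w1: □¬q is T, ◇◇¬p is T. ✓
w2: □¬q is F, ◇◇¬p is F. ✗
w3: □¬q is F, ◇◇¬p is T. ✓
w4: □¬q is F, ◇◇¬p is T. ✓
w5: □¬q is F, ◇◇¬p is F. ✗
w6: □¬q is F, ◇◇¬p is T. ✓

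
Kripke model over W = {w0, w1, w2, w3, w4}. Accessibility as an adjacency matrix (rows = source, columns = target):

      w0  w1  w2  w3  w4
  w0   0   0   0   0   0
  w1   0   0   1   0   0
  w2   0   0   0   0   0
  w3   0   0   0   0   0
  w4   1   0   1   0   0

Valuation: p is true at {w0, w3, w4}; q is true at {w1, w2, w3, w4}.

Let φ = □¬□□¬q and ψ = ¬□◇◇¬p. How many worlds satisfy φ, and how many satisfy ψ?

3 and 2

For □¬□□¬q:
w0: no successors, so □¬□□¬q holds vacuously. ✓
w1: successors {w2}; ¬□□¬q there: w2:F. ✗
w2: no successors, so □¬□□¬q holds vacuously. ✓
w3: no successors, so □¬□□¬q holds vacuously. ✓
w4: successors {w0, w2}; ¬□□¬q there: w0:F, w2:F. ✗
— 3 worlds.
For ¬□◇◇¬p:
w0: □◇◇¬p is T. ✗
w1: □◇◇¬p is F. ✓
w2: □◇◇¬p is T. ✗
w3: □◇◇¬p is T. ✗
w4: □◇◇¬p is F. ✓
— 2 worlds.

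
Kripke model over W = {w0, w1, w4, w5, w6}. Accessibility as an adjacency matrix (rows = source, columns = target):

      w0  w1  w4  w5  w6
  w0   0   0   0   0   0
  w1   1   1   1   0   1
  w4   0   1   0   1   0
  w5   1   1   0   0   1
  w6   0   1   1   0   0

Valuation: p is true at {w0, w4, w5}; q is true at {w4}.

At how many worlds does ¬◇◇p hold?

1

w0: ◇◇p is F. ✓
w1: ◇◇p is T. ✗
w4: ◇◇p is T. ✗
w5: ◇◇p is T. ✗
w6: ◇◇p is T. ✗
Satisfying worlds: {w0}.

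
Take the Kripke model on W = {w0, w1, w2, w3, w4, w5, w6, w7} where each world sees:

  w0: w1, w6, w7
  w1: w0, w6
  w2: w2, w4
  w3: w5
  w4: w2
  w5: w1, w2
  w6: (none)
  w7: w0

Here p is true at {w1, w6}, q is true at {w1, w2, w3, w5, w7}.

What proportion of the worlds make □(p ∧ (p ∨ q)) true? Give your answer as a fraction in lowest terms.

w0: successors {w1, w6, w7}; p ∧ (p ∨ q) there: w1:T, w6:T, w7:F. ✗
w1: successors {w0, w6}; p ∧ (p ∨ q) there: w0:F, w6:T. ✗
w2: successors {w2, w4}; p ∧ (p ∨ q) there: w2:F, w4:F. ✗
w3: successors {w5}; p ∧ (p ∨ q) there: w5:F. ✗
w4: successors {w2}; p ∧ (p ∨ q) there: w2:F. ✗
w5: successors {w1, w2}; p ∧ (p ∨ q) there: w1:T, w2:F. ✗
w6: no successors, so □(p ∧ (p ∨ q)) holds vacuously. ✓
w7: successors {w0}; p ∧ (p ∨ q) there: w0:F. ✗
That's 1 of 8 worlds, so 1/8.

1/8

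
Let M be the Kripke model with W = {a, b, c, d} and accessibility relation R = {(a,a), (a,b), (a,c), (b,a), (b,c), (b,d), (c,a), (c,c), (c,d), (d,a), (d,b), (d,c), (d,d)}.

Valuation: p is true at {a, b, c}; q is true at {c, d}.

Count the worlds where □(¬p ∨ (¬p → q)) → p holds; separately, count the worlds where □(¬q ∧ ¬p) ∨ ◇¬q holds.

For □(¬p ∨ (¬p → q)) → p:
a: □(¬p ∨ (¬p → q)) is T, p is T. ✓
b: □(¬p ∨ (¬p → q)) is T, p is T. ✓
c: □(¬p ∨ (¬p → q)) is T, p is T. ✓
d: □(¬p ∨ (¬p → q)) is T, p is F. ✗
— 3 worlds.
For □(¬q ∧ ¬p) ∨ ◇¬q:
a: □(¬q ∧ ¬p) is F, ◇¬q is T. ✓
b: □(¬q ∧ ¬p) is F, ◇¬q is T. ✓
c: □(¬q ∧ ¬p) is F, ◇¬q is T. ✓
d: □(¬q ∧ ¬p) is F, ◇¬q is T. ✓
— 4 worlds.

3 and 4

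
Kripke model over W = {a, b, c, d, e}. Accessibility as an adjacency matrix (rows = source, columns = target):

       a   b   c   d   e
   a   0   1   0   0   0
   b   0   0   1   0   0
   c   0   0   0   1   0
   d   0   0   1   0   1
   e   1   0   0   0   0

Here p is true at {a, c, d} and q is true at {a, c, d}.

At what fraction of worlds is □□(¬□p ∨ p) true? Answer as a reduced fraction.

a: successors {b}; □(¬□p ∨ p) there: b:T. ✓
b: successors {c}; □(¬□p ∨ p) there: c:T. ✓
c: successors {d}; □(¬□p ∨ p) there: d:F. ✗
d: successors {c, e}; □(¬□p ∨ p) there: c:T, e:T. ✓
e: successors {a}; □(¬□p ∨ p) there: a:F. ✗
That's 3 of 5 worlds, so 3/5.

3/5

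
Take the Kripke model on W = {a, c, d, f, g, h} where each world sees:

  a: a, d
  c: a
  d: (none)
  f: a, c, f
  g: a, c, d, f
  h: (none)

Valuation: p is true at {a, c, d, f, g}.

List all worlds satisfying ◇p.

a: successors {a, d}; p there: a:T, d:T. ✓
c: successors {a}; p there: a:T. ✓
d: no successors, so ◇p fails. ✗
f: successors {a, c, f}; p there: a:T, c:T, f:T. ✓
g: successors {a, c, d, f}; p there: a:T, c:T, d:T, f:T. ✓
h: no successors, so ◇p fails. ✗

{a, c, f, g}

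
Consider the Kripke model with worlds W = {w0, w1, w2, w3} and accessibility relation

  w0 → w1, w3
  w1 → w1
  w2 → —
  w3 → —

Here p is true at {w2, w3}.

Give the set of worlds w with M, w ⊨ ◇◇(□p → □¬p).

{w0, w1}

w0: successors {w1, w3}; ◇(□p → □¬p) there: w1:T, w3:F. ✓
w1: successors {w1}; ◇(□p → □¬p) there: w1:T. ✓
w2: no successors, so ◇◇(□p → □¬p) fails. ✗
w3: no successors, so ◇◇(□p → □¬p) fails. ✗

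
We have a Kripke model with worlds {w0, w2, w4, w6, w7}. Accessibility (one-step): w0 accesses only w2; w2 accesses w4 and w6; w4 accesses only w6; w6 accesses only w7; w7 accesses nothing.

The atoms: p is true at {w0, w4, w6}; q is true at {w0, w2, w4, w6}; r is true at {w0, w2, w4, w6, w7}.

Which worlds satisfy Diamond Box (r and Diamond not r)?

{w6}

w0: successors {w2}; Box (r and Diamond not r) there: w2:F. ✗
w2: successors {w4, w6}; Box (r and Diamond not r) there: w4:F, w6:F. ✗
w4: successors {w6}; Box (r and Diamond not r) there: w6:F. ✗
w6: successors {w7}; Box (r and Diamond not r) there: w7:T. ✓
w7: no successors, so Diamond Box (r and Diamond not r) fails. ✗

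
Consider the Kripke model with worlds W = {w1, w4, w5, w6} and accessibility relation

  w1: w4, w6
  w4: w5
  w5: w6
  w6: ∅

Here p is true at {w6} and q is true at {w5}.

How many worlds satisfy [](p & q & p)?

1

w1: successors {w4, w6}; p & q & p there: w4:F, w6:F. ✗
w4: successors {w5}; p & q & p there: w5:F. ✗
w5: successors {w6}; p & q & p there: w6:F. ✗
w6: no successors, so [](p & q & p) holds vacuously. ✓
Satisfying worlds: {w6}.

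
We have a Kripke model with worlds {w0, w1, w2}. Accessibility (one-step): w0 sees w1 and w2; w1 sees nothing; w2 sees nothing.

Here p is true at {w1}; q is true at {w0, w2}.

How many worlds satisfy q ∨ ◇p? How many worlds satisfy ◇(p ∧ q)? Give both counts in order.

For q ∨ ◇p:
w0: q is T, ◇p is T. ✓
w1: q is F, ◇p is F. ✗
w2: q is T, ◇p is F. ✓
— 2 worlds.
For ◇(p ∧ q):
w0: successors {w1, w2}; p ∧ q there: w1:F, w2:F. ✗
w1: no successors, so ◇(p ∧ q) fails. ✗
w2: no successors, so ◇(p ∧ q) fails. ✗
— 0 worlds.

2 and 0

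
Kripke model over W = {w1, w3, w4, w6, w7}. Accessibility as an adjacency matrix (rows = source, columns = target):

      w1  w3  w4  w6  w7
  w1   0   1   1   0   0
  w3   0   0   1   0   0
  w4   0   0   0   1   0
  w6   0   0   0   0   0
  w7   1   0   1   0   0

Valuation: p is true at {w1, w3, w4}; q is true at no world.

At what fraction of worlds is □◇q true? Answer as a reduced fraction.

w1: successors {w3, w4}; ◇q there: w3:F, w4:F. ✗
w3: successors {w4}; ◇q there: w4:F. ✗
w4: successors {w6}; ◇q there: w6:F. ✗
w6: no successors, so □◇q holds vacuously. ✓
w7: successors {w1, w4}; ◇q there: w1:F, w4:F. ✗
That's 1 of 5 worlds, so 1/5.

1/5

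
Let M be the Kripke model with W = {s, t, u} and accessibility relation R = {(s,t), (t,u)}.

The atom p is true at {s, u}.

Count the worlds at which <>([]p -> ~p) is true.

1

s: successors {t}; []p -> ~p there: t:T. ✓
t: successors {u}; []p -> ~p there: u:F. ✗
u: no successors, so <>([]p -> ~p) fails. ✗
Satisfying worlds: {s}.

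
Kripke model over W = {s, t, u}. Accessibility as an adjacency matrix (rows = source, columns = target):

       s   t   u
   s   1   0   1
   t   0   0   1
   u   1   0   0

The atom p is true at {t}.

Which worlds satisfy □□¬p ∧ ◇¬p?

s: □□¬p is T, ◇¬p is T. ✓
t: □□¬p is T, ◇¬p is T. ✓
u: □□¬p is T, ◇¬p is T. ✓

{s, t, u}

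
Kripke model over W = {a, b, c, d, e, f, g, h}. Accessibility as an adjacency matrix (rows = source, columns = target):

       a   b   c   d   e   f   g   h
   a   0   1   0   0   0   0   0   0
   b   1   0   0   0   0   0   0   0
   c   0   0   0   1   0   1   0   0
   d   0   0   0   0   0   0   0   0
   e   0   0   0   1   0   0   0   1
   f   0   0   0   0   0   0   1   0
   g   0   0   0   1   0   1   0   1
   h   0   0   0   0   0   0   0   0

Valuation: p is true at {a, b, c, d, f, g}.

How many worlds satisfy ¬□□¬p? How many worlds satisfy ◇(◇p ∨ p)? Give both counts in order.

5 and 6

For ¬□□¬p:
a: □□¬p is F. ✓
b: □□¬p is F. ✓
c: □□¬p is F. ✓
d: □□¬p is T. ✗
e: □□¬p is T. ✗
f: □□¬p is F. ✓
g: □□¬p is F. ✓
h: □□¬p is T. ✗
— 5 worlds.
For ◇(◇p ∨ p):
a: successors {b}; ◇p ∨ p there: b:T. ✓
b: successors {a}; ◇p ∨ p there: a:T. ✓
c: successors {d, f}; ◇p ∨ p there: d:T, f:T. ✓
d: no successors, so ◇(◇p ∨ p) fails. ✗
e: successors {d, h}; ◇p ∨ p there: d:T, h:F. ✓
f: successors {g}; ◇p ∨ p there: g:T. ✓
g: successors {d, f, h}; ◇p ∨ p there: d:T, f:T, h:F. ✓
h: no successors, so ◇(◇p ∨ p) fails. ✗
— 6 worlds.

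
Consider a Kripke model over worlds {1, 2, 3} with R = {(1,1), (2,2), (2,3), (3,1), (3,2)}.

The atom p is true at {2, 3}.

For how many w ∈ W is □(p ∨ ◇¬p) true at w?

1: successors {1}; p ∨ ◇¬p there: 1:T. ✓
2: successors {2, 3}; p ∨ ◇¬p there: 2:T, 3:T. ✓
3: successors {1, 2}; p ∨ ◇¬p there: 1:T, 2:T. ✓
Satisfying worlds: {1, 2, 3}.

3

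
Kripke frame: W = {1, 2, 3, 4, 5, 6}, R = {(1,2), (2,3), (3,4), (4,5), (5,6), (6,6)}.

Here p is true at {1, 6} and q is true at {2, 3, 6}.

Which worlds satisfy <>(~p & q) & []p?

∅

1: <>(~p & q) is T, []p is F. ✗
2: <>(~p & q) is T, []p is F. ✗
3: <>(~p & q) is F, []p is F. ✗
4: <>(~p & q) is F, []p is F. ✗
5: <>(~p & q) is F, []p is T. ✗
6: <>(~p & q) is F, []p is T. ✗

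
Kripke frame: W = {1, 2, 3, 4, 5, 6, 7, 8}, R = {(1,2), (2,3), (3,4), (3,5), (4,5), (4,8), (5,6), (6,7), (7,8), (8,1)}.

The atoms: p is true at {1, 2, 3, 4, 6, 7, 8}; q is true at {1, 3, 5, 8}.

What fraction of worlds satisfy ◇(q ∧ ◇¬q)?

1: successors {2}; q ∧ ◇¬q there: 2:F. ✗
2: successors {3}; q ∧ ◇¬q there: 3:T. ✓
3: successors {4, 5}; q ∧ ◇¬q there: 4:F, 5:T. ✓
4: successors {5, 8}; q ∧ ◇¬q there: 5:T, 8:F. ✓
5: successors {6}; q ∧ ◇¬q there: 6:F. ✗
6: successors {7}; q ∧ ◇¬q there: 7:F. ✗
7: successors {8}; q ∧ ◇¬q there: 8:F. ✗
8: successors {1}; q ∧ ◇¬q there: 1:T. ✓
That's 4 of 8 worlds, so 4/8 = 1/2.

1/2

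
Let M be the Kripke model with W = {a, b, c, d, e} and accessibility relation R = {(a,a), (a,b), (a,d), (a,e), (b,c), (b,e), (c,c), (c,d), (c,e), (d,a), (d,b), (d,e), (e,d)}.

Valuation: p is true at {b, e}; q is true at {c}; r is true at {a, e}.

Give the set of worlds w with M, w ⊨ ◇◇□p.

∅

a: successors {a, b, d, e}; ◇□p there: a:F, b:F, d:F, e:F. ✗
b: successors {c, e}; ◇□p there: c:F, e:F. ✗
c: successors {c, d, e}; ◇□p there: c:F, d:F, e:F. ✗
d: successors {a, b, e}; ◇□p there: a:F, b:F, e:F. ✗
e: successors {d}; ◇□p there: d:F. ✗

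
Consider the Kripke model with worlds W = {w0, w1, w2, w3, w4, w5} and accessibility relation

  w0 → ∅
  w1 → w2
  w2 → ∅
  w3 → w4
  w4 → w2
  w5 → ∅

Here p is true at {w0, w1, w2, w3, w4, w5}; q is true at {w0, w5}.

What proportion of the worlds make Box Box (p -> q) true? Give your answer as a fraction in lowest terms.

w0: no successors, so Box Box (p -> q) holds vacuously. ✓
w1: successors {w2}; Box (p -> q) there: w2:T. ✓
w2: no successors, so Box Box (p -> q) holds vacuously. ✓
w3: successors {w4}; Box (p -> q) there: w4:F. ✗
w4: successors {w2}; Box (p -> q) there: w2:T. ✓
w5: no successors, so Box Box (p -> q) holds vacuously. ✓
That's 5 of 6 worlds, so 5/6.

5/6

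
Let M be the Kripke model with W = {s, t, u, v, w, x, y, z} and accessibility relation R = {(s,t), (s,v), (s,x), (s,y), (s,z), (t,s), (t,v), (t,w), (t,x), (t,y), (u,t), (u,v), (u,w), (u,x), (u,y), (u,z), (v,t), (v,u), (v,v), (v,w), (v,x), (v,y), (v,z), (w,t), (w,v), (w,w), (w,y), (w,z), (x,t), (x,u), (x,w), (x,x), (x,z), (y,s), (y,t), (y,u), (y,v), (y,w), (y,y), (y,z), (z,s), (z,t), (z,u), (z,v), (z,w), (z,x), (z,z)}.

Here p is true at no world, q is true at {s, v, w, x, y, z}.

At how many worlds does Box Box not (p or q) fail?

8

s: successors {t, v, x, y, z}; Box not (p or q) there: t:F, v:F, x:F, y:F, z:F. ✗
t: successors {s, v, w, x, y}; Box not (p or q) there: s:F, v:F, w:F, x:F, y:F. ✗
u: successors {t, v, w, x, y, z}; Box not (p or q) there: t:F, v:F, w:F, x:F, y:F, z:F. ✗
v: successors {t, u, v, w, x, y, z}; Box not (p or q) there: t:F, u:F, v:F, w:F, x:F, y:F, z:F. ✗
w: successors {t, v, w, y, z}; Box not (p or q) there: t:F, v:F, w:F, y:F, z:F. ✗
x: successors {t, u, w, x, z}; Box not (p or q) there: t:F, u:F, w:F, x:F, z:F. ✗
y: successors {s, t, u, v, w, y, z}; Box not (p or q) there: s:F, t:F, u:F, v:F, w:F, y:F, z:F. ✗
z: successors {s, t, u, v, w, x, z}; Box not (p or q) there: s:F, t:F, u:F, v:F, w:F, x:F, z:F. ✗
Satisfying worlds: ∅.
So Box Box not (p or q) fails at the other 8 worlds.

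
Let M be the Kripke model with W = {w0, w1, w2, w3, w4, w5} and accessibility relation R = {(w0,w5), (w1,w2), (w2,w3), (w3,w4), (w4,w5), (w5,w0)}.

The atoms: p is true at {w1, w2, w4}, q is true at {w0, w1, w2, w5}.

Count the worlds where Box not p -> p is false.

2

w0: Box not p is T, p is F. ✗
w1: Box not p is F, p is T. ✓
w2: Box not p is T, p is T. ✓
w3: Box not p is F, p is F. ✓
w4: Box not p is T, p is T. ✓
w5: Box not p is T, p is F. ✗
Satisfying worlds: {w1, w2, w3, w4}.
So Box not p -> p fails at the other 2 worlds.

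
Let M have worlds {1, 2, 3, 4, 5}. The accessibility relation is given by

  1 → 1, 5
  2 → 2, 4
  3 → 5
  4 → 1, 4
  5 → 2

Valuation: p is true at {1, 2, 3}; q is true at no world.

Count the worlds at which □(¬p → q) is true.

1: successors {1, 5}; ¬p → q there: 1:T, 5:F. ✗
2: successors {2, 4}; ¬p → q there: 2:T, 4:F. ✗
3: successors {5}; ¬p → q there: 5:F. ✗
4: successors {1, 4}; ¬p → q there: 1:T, 4:F. ✗
5: successors {2}; ¬p → q there: 2:T. ✓
Satisfying worlds: {5}.

1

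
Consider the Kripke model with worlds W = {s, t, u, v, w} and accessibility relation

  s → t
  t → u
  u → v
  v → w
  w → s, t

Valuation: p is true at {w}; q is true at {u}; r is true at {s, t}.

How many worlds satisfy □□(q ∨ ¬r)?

s: successors {t}; □(q ∨ ¬r) there: t:T. ✓
t: successors {u}; □(q ∨ ¬r) there: u:T. ✓
u: successors {v}; □(q ∨ ¬r) there: v:T. ✓
v: successors {w}; □(q ∨ ¬r) there: w:F. ✗
w: successors {s, t}; □(q ∨ ¬r) there: s:F, t:T. ✗
Satisfying worlds: {s, t, u}.

3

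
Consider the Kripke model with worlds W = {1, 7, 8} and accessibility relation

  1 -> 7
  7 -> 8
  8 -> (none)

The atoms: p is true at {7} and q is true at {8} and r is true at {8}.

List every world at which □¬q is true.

1: successors {7}; ¬q there: 7:T. ✓
7: successors {8}; ¬q there: 8:F. ✗
8: no successors, so □¬q holds vacuously. ✓

{1, 8}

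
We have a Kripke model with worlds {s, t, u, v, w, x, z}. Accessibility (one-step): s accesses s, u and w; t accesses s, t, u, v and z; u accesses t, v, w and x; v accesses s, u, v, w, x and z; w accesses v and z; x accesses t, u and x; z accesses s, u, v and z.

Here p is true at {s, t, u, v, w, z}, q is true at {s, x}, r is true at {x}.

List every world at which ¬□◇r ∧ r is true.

s: ¬□◇r is T, r is F. ✗
t: ¬□◇r is T, r is F. ✗
u: ¬□◇r is T, r is F. ✗
v: ¬□◇r is T, r is F. ✗
w: ¬□◇r is T, r is F. ✗
x: ¬□◇r is T, r is T. ✓
z: ¬□◇r is T, r is F. ✗

{x}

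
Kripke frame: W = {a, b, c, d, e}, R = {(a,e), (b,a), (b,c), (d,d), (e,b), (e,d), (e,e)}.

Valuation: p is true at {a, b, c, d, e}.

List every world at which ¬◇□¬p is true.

a: ◇□¬p is F. ✓
b: ◇□¬p is T. ✗
c: ◇□¬p is F. ✓
d: ◇□¬p is F. ✓
e: ◇□¬p is F. ✓

{a, c, d, e}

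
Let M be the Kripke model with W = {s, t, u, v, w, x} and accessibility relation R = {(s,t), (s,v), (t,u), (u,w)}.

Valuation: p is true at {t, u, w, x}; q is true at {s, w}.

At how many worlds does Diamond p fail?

s: successors {t, v}; p there: t:T, v:F. ✓
t: successors {u}; p there: u:T. ✓
u: successors {w}; p there: w:T. ✓
v: no successors, so Diamond p fails. ✗
w: no successors, so Diamond p fails. ✗
x: no successors, so Diamond p fails. ✗
Satisfying worlds: {s, t, u}.
So Diamond p fails at the other 3 worlds.

3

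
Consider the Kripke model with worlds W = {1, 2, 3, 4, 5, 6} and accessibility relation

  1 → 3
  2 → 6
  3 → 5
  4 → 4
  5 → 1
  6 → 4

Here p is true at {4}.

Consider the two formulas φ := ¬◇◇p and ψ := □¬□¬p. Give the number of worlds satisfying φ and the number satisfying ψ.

3 and 3

For ¬◇◇p:
1: ◇◇p is F. ✓
2: ◇◇p is T. ✗
3: ◇◇p is F. ✓
4: ◇◇p is T. ✗
5: ◇◇p is F. ✓
6: ◇◇p is T. ✗
— 3 worlds.
For □¬□¬p:
1: successors {3}; ¬□¬p there: 3:F. ✗
2: successors {6}; ¬□¬p there: 6:T. ✓
3: successors {5}; ¬□¬p there: 5:F. ✗
4: successors {4}; ¬□¬p there: 4:T. ✓
5: successors {1}; ¬□¬p there: 1:F. ✗
6: successors {4}; ¬□¬p there: 4:T. ✓
— 3 worlds.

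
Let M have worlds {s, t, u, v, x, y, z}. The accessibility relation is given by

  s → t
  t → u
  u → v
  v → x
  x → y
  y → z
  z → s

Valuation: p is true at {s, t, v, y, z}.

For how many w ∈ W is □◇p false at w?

2

s: successors {t}; ◇p there: t:F. ✗
t: successors {u}; ◇p there: u:T. ✓
u: successors {v}; ◇p there: v:F. ✗
v: successors {x}; ◇p there: x:T. ✓
x: successors {y}; ◇p there: y:T. ✓
y: successors {z}; ◇p there: z:T. ✓
z: successors {s}; ◇p there: s:T. ✓
Satisfying worlds: {t, v, x, y, z}.
So □◇p fails at the other 2 worlds.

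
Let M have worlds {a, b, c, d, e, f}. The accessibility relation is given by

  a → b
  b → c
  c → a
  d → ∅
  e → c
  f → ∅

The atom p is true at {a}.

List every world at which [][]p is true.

a: successors {b}; []p there: b:F. ✗
b: successors {c}; []p there: c:T. ✓
c: successors {a}; []p there: a:F. ✗
d: no successors, so [][]p holds vacuously. ✓
e: successors {c}; []p there: c:T. ✓
f: no successors, so [][]p holds vacuously. ✓

{b, d, e, f}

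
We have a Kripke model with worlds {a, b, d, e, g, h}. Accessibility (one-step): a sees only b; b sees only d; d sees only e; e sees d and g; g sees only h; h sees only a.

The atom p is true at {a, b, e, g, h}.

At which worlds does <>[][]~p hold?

a: successors {b}; [][]~p there: b:F. ✗
b: successors {d}; [][]~p there: d:F. ✗
d: successors {e}; [][]~p there: e:F. ✗
e: successors {d, g}; [][]~p there: d:F, g:F. ✗
g: successors {h}; [][]~p there: h:F. ✗
h: successors {a}; [][]~p there: a:T. ✓

{h}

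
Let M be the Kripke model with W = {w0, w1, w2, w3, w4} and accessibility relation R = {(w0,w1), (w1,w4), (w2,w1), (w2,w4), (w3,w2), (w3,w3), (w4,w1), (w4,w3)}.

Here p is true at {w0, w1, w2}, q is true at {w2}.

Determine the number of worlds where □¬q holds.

w0: successors {w1}; ¬q there: w1:T. ✓
w1: successors {w4}; ¬q there: w4:T. ✓
w2: successors {w1, w4}; ¬q there: w1:T, w4:T. ✓
w3: successors {w2, w3}; ¬q there: w2:F, w3:T. ✗
w4: successors {w1, w3}; ¬q there: w1:T, w3:T. ✓
Satisfying worlds: {w0, w1, w2, w4}.

4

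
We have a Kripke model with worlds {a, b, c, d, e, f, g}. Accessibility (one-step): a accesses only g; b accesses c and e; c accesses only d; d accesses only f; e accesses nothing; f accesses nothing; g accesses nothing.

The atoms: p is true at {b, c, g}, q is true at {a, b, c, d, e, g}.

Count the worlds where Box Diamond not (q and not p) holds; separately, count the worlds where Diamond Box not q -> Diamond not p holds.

For Box Diamond not (q and not p):
a: successors {g}; Diamond not (q and not p) there: g:F. ✗
b: successors {c, e}; Diamond not (q and not p) there: c:F, e:F. ✗
c: successors {d}; Diamond not (q and not p) there: d:T. ✓
d: successors {f}; Diamond not (q and not p) there: f:F. ✗
e: no successors, so Box Diamond not (q and not p) holds vacuously. ✓
f: no successors, so Box Diamond not (q and not p) holds vacuously. ✓
g: no successors, so Box Diamond not (q and not p) holds vacuously. ✓
— 4 worlds.
For Diamond Box not q -> Diamond not p:
a: Diamond Box not q is T, Diamond not p is F. ✗
b: Diamond Box not q is T, Diamond not p is T. ✓
c: Diamond Box not q is T, Diamond not p is T. ✓
d: Diamond Box not q is T, Diamond not p is T. ✓
e: Diamond Box not q is F, Diamond not p is F. ✓
f: Diamond Box not q is F, Diamond not p is F. ✓
g: Diamond Box not q is F, Diamond not p is F. ✓
— 6 worlds.

4 and 6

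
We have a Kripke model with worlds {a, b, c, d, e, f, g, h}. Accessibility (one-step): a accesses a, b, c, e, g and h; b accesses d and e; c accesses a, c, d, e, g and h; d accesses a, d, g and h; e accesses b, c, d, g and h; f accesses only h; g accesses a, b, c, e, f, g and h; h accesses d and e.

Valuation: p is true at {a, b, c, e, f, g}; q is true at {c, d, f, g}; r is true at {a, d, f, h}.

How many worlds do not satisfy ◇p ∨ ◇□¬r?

a: ◇p is T, ◇□¬r is F. ✓
b: ◇p is T, ◇□¬r is F. ✓
c: ◇p is T, ◇□¬r is F. ✓
d: ◇p is T, ◇□¬r is F. ✓
e: ◇p is T, ◇□¬r is F. ✓
f: ◇p is F, ◇□¬r is F. ✗
g: ◇p is T, ◇□¬r is F. ✓
h: ◇p is T, ◇□¬r is F. ✓
Satisfying worlds: {a, b, c, d, e, g, h}.
So ◇p ∨ ◇□¬r fails at the other 1 world.

1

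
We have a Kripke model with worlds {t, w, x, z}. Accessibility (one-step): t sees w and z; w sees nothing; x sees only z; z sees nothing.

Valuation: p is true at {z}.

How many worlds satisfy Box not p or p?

2

t: Box not p is F, p is F. ✗
w: Box not p is T, p is F. ✓
x: Box not p is F, p is F. ✗
z: Box not p is T, p is T. ✓
Satisfying worlds: {w, z}.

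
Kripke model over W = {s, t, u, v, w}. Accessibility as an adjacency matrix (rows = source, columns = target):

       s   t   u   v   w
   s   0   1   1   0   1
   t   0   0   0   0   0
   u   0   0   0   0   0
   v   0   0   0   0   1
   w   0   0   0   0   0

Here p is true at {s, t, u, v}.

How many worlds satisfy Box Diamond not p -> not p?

s: Box Diamond not p is F, not p is F. ✓
t: Box Diamond not p is T, not p is F. ✗
u: Box Diamond not p is T, not p is F. ✗
v: Box Diamond not p is F, not p is F. ✓
w: Box Diamond not p is T, not p is T. ✓
Satisfying worlds: {s, v, w}.

3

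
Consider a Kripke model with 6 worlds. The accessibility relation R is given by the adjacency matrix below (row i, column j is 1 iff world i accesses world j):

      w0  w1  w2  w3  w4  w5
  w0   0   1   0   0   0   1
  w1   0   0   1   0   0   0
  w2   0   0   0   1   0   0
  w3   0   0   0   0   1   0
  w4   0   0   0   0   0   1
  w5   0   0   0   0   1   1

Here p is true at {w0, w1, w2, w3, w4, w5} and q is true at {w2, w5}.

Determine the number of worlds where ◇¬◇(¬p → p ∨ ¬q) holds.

0

w0: successors {w1, w5}; ¬◇(¬p → p ∨ ¬q) there: w1:F, w5:F. ✗
w1: successors {w2}; ¬◇(¬p → p ∨ ¬q) there: w2:F. ✗
w2: successors {w3}; ¬◇(¬p → p ∨ ¬q) there: w3:F. ✗
w3: successors {w4}; ¬◇(¬p → p ∨ ¬q) there: w4:F. ✗
w4: successors {w5}; ¬◇(¬p → p ∨ ¬q) there: w5:F. ✗
w5: successors {w4, w5}; ¬◇(¬p → p ∨ ¬q) there: w4:F, w5:F. ✗
Satisfying worlds: ∅.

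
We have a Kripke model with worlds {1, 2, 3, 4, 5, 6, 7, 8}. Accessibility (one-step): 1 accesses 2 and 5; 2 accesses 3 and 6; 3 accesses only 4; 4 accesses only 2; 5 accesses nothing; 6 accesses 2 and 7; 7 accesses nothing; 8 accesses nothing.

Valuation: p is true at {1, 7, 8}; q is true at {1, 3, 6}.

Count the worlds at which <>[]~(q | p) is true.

1: successors {2, 5}; []~(q | p) there: 2:F, 5:T. ✓
2: successors {3, 6}; []~(q | p) there: 3:T, 6:F. ✓
3: successors {4}; []~(q | p) there: 4:T. ✓
4: successors {2}; []~(q | p) there: 2:F. ✗
5: no successors, so <>[]~(q | p) fails. ✗
6: successors {2, 7}; []~(q | p) there: 2:F, 7:T. ✓
7: no successors, so <>[]~(q | p) fails. ✗
8: no successors, so <>[]~(q | p) fails. ✗
Satisfying worlds: {1, 2, 3, 6}.

4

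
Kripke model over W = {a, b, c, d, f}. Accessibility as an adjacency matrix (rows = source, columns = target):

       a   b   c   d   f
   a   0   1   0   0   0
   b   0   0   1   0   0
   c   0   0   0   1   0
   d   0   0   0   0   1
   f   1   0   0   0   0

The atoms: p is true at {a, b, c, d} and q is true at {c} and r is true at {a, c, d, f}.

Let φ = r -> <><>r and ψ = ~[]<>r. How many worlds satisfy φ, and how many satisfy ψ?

4 and 1

For r -> <><>r:
a: r is T, <><>r is T. ✓
b: r is F, <><>r is T. ✓
c: r is T, <><>r is T. ✓
d: r is T, <><>r is T. ✓
f: r is T, <><>r is F. ✗
— 4 worlds.
For ~[]<>r:
a: []<>r is T. ✗
b: []<>r is T. ✗
c: []<>r is T. ✗
d: []<>r is T. ✗
f: []<>r is F. ✓
— 1 world.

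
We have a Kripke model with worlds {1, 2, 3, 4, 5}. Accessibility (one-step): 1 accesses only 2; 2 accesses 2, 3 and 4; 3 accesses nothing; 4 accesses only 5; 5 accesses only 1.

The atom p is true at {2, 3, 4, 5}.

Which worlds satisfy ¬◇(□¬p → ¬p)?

1: ◇(□¬p → ¬p) is T. ✗
2: ◇(□¬p → ¬p) is T. ✗
3: ◇(□¬p → ¬p) is F. ✓
4: ◇(□¬p → ¬p) is F. ✓
5: ◇(□¬p → ¬p) is T. ✗

{3, 4}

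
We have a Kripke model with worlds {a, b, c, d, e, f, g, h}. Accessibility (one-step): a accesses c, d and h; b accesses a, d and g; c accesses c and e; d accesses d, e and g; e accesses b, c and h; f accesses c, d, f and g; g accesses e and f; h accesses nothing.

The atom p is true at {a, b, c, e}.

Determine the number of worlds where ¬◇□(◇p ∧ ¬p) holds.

a: ◇□(◇p ∧ ¬p) is T. ✗
b: ◇□(◇p ∧ ¬p) is F. ✓
c: ◇□(◇p ∧ ¬p) is F. ✓
d: ◇□(◇p ∧ ¬p) is F. ✓
e: ◇□(◇p ∧ ¬p) is T. ✗
f: ◇□(◇p ∧ ¬p) is F. ✓
g: ◇□(◇p ∧ ¬p) is F. ✓
h: ◇□(◇p ∧ ¬p) is F. ✓
Satisfying worlds: {b, c, d, f, g, h}.

6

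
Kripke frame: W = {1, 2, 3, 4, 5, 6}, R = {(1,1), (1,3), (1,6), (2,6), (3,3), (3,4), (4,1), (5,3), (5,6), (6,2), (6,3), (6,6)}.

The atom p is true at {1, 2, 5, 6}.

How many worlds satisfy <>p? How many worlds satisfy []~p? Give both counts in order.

5 and 1

For <>p:
1: successors {1, 3, 6}; p there: 1:T, 3:F, 6:T. ✓
2: successors {6}; p there: 6:T. ✓
3: successors {3, 4}; p there: 3:F, 4:F. ✗
4: successors {1}; p there: 1:T. ✓
5: successors {3, 6}; p there: 3:F, 6:T. ✓
6: successors {2, 3, 6}; p there: 2:T, 3:F, 6:T. ✓
— 5 worlds.
For []~p:
1: successors {1, 3, 6}; ~p there: 1:F, 3:T, 6:F. ✗
2: successors {6}; ~p there: 6:F. ✗
3: successors {3, 4}; ~p there: 3:T, 4:T. ✓
4: successors {1}; ~p there: 1:F. ✗
5: successors {3, 6}; ~p there: 3:T, 6:F. ✗
6: successors {2, 3, 6}; ~p there: 2:F, 3:T, 6:F. ✗
— 1 world.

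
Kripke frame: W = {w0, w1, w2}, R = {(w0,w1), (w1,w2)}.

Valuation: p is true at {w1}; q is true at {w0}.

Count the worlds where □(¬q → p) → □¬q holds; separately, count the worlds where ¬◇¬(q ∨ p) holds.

3 and 2

For □(¬q → p) → □¬q:
w0: □(¬q → p) is T, □¬q is T. ✓
w1: □(¬q → p) is F, □¬q is T. ✓
w2: □(¬q → p) is T, □¬q is T. ✓
— 3 worlds.
For ¬◇¬(q ∨ p):
w0: ◇¬(q ∨ p) is F. ✓
w1: ◇¬(q ∨ p) is T. ✗
w2: ◇¬(q ∨ p) is F. ✓
— 2 worlds.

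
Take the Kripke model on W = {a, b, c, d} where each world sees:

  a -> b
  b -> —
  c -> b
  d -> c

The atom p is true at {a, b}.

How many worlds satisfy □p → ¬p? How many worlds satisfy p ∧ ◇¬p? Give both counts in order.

For □p → ¬p:
a: □p is T, ¬p is F. ✗
b: □p is T, ¬p is F. ✗
c: □p is T, ¬p is T. ✓
d: □p is F, ¬p is T. ✓
— 2 worlds.
For p ∧ ◇¬p:
a: p is T, ◇¬p is F. ✗
b: p is T, ◇¬p is F. ✗
c: p is F, ◇¬p is F. ✗
d: p is F, ◇¬p is T. ✗
— 0 worlds.

2 and 0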